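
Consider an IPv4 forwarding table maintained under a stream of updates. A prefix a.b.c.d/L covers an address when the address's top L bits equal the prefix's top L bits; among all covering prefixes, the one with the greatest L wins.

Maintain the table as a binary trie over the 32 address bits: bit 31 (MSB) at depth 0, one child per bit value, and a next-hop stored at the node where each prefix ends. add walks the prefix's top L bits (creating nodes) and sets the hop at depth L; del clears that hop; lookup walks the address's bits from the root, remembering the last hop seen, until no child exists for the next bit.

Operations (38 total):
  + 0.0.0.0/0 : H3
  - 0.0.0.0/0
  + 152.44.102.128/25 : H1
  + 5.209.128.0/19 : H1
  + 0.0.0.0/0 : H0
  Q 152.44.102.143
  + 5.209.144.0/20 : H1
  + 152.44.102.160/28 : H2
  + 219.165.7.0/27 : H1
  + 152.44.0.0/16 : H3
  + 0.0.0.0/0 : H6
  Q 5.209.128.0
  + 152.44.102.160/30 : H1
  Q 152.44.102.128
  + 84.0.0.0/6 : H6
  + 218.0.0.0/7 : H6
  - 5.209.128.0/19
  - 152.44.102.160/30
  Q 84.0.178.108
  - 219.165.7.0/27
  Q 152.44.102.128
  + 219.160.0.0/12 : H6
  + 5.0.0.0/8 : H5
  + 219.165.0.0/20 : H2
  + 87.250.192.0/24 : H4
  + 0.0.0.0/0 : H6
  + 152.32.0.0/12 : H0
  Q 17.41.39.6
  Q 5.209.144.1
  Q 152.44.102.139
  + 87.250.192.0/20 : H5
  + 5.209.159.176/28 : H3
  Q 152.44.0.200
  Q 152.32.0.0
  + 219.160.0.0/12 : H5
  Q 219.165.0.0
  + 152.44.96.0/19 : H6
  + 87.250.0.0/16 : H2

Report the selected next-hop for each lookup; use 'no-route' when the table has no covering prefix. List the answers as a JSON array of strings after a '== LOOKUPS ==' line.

Apply in order:
  + 0.0.0.0/0 (H3) depth=0
  - 0.0.0.0/0 clear@0
  + 152.44.102.128/25 (H1) depth=25
  + 5.209.128.0/19 (H1) depth=19
  + 0.0.0.0/0 (H0) depth=0
  ? 152.44.102.143  path d0:H0→d1:-→d2:-→d3:-→d4:-→d5:-→d6:-→d7:-→d8:-→d9:-→d10:-→d11:-→d12:-→d13:-→d14:-→d15:-→d16:-→d17:-→d18:-→d19:-→d20:-→d21:-→d22:-→d23:-→d24:-→d25:H1  best=H1
  + 5.209.144.0/20 (H1) depth=20
  + 152.44.102.160/28 (H2) depth=28
  + 219.165.7.0/27 (H1) depth=27
  + 152.44.0.0/16 (H3) depth=16
  + 0.0.0.0/0 (H6) depth=0
  ? 5.209.128.0  path d0:H6→d1:-→d2:-→d3:-→d4:-→d5:-→d6:-→d7:-→d8:-→d9:-→d10:-→d11:-→d12:-→d13:-→d14:-→d15:-→d16:-→d17:-→d18:-→d19:H1  best=H1
  + 152.44.102.160/30 (H1) depth=30
  ? 152.44.102.128  path d0:H6→d1:-→d2:-→d3:-→d4:-→d5:-→d6:-→d7:-→d8:-→d9:-→d10:-→d11:-→d12:-→d13:-→d14:-→d15:-→d16:H3→d17:-→d18:-→d19:-→d20:-→d21:-→d22:-→d23:-→d24:-→d25:H1→d26:-  best=H1
  + 84.0.0.0/6 (H6) depth=6
  + 218.0.0.0/7 (H6) depth=7
  - 5.209.128.0/19 clear@19
  - 152.44.102.160/30 clear@30
  ? 84.0.178.108  path d0:H6→d1:-→d2:-→d3:-→d4:-→d5:-→d6:H6  best=H6
  - 219.165.7.0/27 clear@27
  ? 152.44.102.128  path d0:H6→d1:-→d2:-→d3:-→d4:-→d5:-→d6:-→d7:-→d8:-→d9:-→d10:-→d11:-→d12:-→d13:-→d14:-→d15:-→d16:H3→d17:-→d18:-→d19:-→d20:-→d21:-→d22:-→d23:-→d24:-→d25:H1→d26:-  best=H1
  + 219.160.0.0/12 (H6) depth=12
  + 5.0.0.0/8 (H5) depth=8
  + 219.165.0.0/20 (H2) depth=20
  + 87.250.192.0/24 (H4) depth=24
  + 0.0.0.0/0 (H6) depth=0
  + 152.32.0.0/12 (H0) depth=12
  ? 17.41.39.6  path d0:H6→d1:-→d2:-→d3:-  best=H6
  ? 5.209.144.1  path d0:H6→d1:-→d2:-→d3:-→d4:-→d5:-→d6:-→d7:-→d8:H5→d9:-→d10:-→d11:-→d12:-→d13:-→d14:-→d15:-→d16:-→d17:-→d18:-→d19:-→d20:H1  best=H1
  ? 152.44.102.139  path d0:H6→d1:-→d2:-→d3:-→d4:-→d5:-→d6:-→d7:-→d8:-→d9:-→d10:-→d11:-→d12:H0→d13:-→d14:-→d15:-→d16:H3→d17:-→d18:-→d19:-→d20:-→d21:-→d22:-→d23:-→d24:-→d25:H1→d26:-  best=H1
  + 87.250.192.0/20 (H5) depth=20
  + 5.209.159.176/28 (H3) depth=28
  ? 152.44.0.200  path d0:H6→d1:-→d2:-→d3:-→d4:-→d5:-→d6:-→d7:-→d8:-→d9:-→d10:-→d11:-→d12:H0→d13:-→d14:-→d15:-→d16:H3→d17:-  best=H3
  ? 152.32.0.0  path d0:H6→d1:-→d2:-→d3:-→d4:-→d5:-→d6:-→d7:-→d8:-→d9:-→d10:-→d11:-→d12:H0  best=H0
  + 219.160.0.0/12 (H5) depth=12
  ? 219.165.0.0  path d0:H6→d1:-→d2:-→d3:-→d4:-→d5:-→d6:-→d7:H6→d8:-→d9:-→d10:-→d11:-→d12:H5→d13:-→d14:-→d15:-→d16:-→d17:-→d18:-→d19:-→d20:H2→d21:-  best=H2
  + 152.44.96.0/19 (H6) depth=19
  + 87.250.0.0/16 (H2) depth=16

== LOOKUPS ==
["H1","H1","H1","H6","H1","H6","H1","H1","H3","H0","H2"]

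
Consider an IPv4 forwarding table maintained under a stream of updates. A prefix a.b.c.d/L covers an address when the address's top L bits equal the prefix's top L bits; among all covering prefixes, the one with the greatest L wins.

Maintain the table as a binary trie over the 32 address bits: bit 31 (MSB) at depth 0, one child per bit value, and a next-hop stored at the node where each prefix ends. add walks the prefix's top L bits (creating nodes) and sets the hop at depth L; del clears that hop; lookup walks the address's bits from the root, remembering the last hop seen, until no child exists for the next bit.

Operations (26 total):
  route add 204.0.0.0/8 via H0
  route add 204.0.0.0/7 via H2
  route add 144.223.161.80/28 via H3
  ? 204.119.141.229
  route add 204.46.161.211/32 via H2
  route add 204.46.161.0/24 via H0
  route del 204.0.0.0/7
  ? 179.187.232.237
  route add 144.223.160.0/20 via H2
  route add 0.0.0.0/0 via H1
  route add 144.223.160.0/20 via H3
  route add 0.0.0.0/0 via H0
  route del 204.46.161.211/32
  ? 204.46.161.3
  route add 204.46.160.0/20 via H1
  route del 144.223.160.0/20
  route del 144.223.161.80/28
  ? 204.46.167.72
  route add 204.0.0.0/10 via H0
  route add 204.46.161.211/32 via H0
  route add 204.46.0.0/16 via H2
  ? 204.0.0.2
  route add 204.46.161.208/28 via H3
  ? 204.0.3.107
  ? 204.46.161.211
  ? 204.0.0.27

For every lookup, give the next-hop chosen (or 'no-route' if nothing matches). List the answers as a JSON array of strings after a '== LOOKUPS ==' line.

Trace:
  add 204.0.0.0/8 -> H0 at depth 8
  add 204.0.0.0/7 -> H2 at depth 7
  add 144.223.161.80/28 -> H3 at depth 28
  lookup 204.119.141.229: bits 11001100 walk d0:-→d1:-→d2:-→d3:-→d4:-→d5:-→d6:-→d7:H2→d8:H0 -> H0
  add 204.46.161.211/32 -> H2 at depth 32
  add 204.46.161.0/24 -> H0 at depth 24
  del 204.0.0.0/7 (clear depth 7)
  lookup 179.187.232.237: bits 10 walk d0:-→d1:-→d2:- -> no-route
  add 144.223.160.0/20 -> H2 at depth 20
  add 0.0.0.0/0 -> H1 at depth 0
  add 144.223.160.0/20 -> H3 at depth 20
  add 0.0.0.0/0 -> H0 at depth 0
  del 204.46.161.211/32 (clear depth 32)
  lookup 204.46.161.3: bits 110011000010111010100001 walk d0:H0→d1:-→d2:-→d3:-→d4:-→d5:-→d6:-→d7:-→d8:H0→d9:-→d10:-→d11:-→d12:-→d13:-→d14:-→d15:-→d16:-→d17:-→d18:-→d19:-→d20:-→d21:-→d22:-→d23:-→d24:H0 -> H0
  add 204.46.160.0/20 -> H1 at depth 20
  del 144.223.160.0/20 (clear depth 20)
  del 144.223.161.80/28 (clear depth 28)
  lookup 204.46.167.72: bits 110011000010111010100 walk d0:H0→d1:-→d2:-→d3:-→d4:-→d5:-→d6:-→d7:-→d8:H0→d9:-→d10:-→d11:-→d12:-→d13:-→d14:-→d15:-→d16:-→d17:-→d18:-→d19:-→d20:H1→d21:- -> H1
  add 204.0.0.0/10 -> H0 at depth 10
  add 204.46.161.211/32 -> H0 at depth 32
  add 204.46.0.0/16 -> H2 at depth 16
  lookup 204.0.0.2: bits 1100110000 walk d0:H0→d1:-→d2:-→d3:-→d4:-→d5:-→d6:-→d7:-→d8:H0→d9:-→d10:H0 -> H0
  add 204.46.161.208/28 -> H3 at depth 28
  lookup 204.0.3.107: bits 1100110000 walk d0:H0→d1:-→d2:-→d3:-→d4:-→d5:-→d6:-→d7:-→d8:H0→d9:-→d10:H0 -> H0
  lookup 204.46.161.211: bits 11001100001011101010000111010011 walk d0:H0→d1:-→d2:-→d3:-→d4:-→d5:-→d6:-→d7:-→d8:H0→d9:-→d10:H0→d11:-→d12:-→d13:-→d14:-→d15:-→d16:H2→d17:-→d18:-→d19:-→d20:H1→d21:-→d22:-→d23:-→d24:H0→d25:-→d26:-→d27:-→d28:H3→d29:-→d30:-→d31:-→d32:H0 -> H0
  lookup 204.0.0.27: bits 1100110000 walk d0:H0→d1:-→d2:-→d3:-→d4:-→d5:-→d6:-→d7:-→d8:H0→d9:-→d10:H0 -> H0

== LOOKUPS ==
["H0","no-route","H0","H1","H0","H0","H0","H0"]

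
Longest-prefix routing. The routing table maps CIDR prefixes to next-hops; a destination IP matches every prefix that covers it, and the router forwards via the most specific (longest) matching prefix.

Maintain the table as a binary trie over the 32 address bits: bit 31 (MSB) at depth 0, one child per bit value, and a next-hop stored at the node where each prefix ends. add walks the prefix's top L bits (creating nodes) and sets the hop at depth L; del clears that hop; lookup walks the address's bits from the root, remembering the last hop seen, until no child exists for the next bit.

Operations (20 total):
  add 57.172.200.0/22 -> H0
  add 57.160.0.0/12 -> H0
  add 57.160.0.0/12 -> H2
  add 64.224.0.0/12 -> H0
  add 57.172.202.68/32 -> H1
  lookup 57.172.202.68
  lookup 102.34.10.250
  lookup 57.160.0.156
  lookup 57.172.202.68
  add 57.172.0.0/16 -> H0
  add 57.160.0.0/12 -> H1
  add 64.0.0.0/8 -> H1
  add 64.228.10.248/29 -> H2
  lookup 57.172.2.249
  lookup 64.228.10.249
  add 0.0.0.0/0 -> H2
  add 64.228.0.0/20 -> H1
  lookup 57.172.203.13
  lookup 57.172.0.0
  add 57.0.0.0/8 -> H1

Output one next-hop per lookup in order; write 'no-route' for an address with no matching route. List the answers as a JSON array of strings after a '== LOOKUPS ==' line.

Trace:
  add 57.172.200.0/22 -> H0 at depth 22
  add 57.160.0.0/12 -> H0 at depth 12
  add 57.160.0.0/12 -> H2 at depth 12
  add 64.224.0.0/12 -> H0 at depth 12
  add 57.172.202.68/32 -> H1 at depth 32
  lookup 57.172.202.68: bits 00111001101011001100101001000100 walk d0:-→d1:-→d2:-→d3:-→d4:-→d5:-→d6:-→d7:-→d8:-→d9:-→d10:-→d11:-→d12:H2→d13:-→d14:-→d15:-→d16:-→d17:-→d18:-→d19:-→d20:-→d21:-→d22:H0→d23:-→d24:-→d25:-→d26:-→d27:-→d28:-→d29:-→d30:-→d31:-→d32:H1 -> H1
  lookup 102.34.10.250: bits 01 walk d0:-→d1:-→d2:- -> no-route
  lookup 57.160.0.156: bits 001110011010 walk d0:-→d1:-→d2:-→d3:-→d4:-→d5:-→d6:-→d7:-→d8:-→d9:-→d10:-→d11:-→d12:H2 -> H2
  lookup 57.172.202.68: bits 00111001101011001100101001000100 walk d0:-→d1:-→d2:-→d3:-→d4:-→d5:-→d6:-→d7:-→d8:-→d9:-→d10:-→d11:-→d12:H2→d13:-→d14:-→d15:-→d16:-→d17:-→d18:-→d19:-→d20:-→d21:-→d22:H0→d23:-→d24:-→d25:-→d26:-→d27:-→d28:-→d29:-→d30:-→d31:-→d32:H1 -> H1
  add 57.172.0.0/16 -> H0 at depth 16
  add 57.160.0.0/12 -> H1 at depth 12
  add 64.0.0.0/8 -> H1 at depth 8
  add 64.228.10.248/29 -> H2 at depth 29
  lookup 57.172.2.249: bits 0011100110101100 walk d0:-→d1:-→d2:-→d3:-→d4:-→d5:-→d6:-→d7:-→d8:-→d9:-→d10:-→d11:-→d12:H1→d13:-→d14:-→d15:-→d16:H0 -> H0
  lookup 64.228.10.249: bits 01000000111001000000101011111 walk d0:-→d1:-→d2:-→d3:-→d4:-→d5:-→d6:-→d7:-→d8:H1→d9:-→d10:-→d11:-→d12:H0→d13:-→d14:-→d15:-→d16:-→d17:-→d18:-→d19:-→d20:-→d21:-→d22:-→d23:-→d24:-→d25:-→d26:-→d27:-→d28:-→d29:H2 -> H2
  add 0.0.0.0/0 -> H2 at depth 0
  add 64.228.0.0/20 -> H1 at depth 20
  lookup 57.172.203.13: bits 00111001101011001100101 walk d0:H2→d1:-→d2:-→d3:-→d4:-→d5:-→d6:-→d7:-→d8:-→d9:-→d10:-→d11:-→d12:H1→d13:-→d14:-→d15:-→d16:H0→d17:-→d18:-→d19:-→d20:-→d21:-→d22:H0→d23:- -> H0
  lookup 57.172.0.0: bits 0011100110101100 walk d0:H2→d1:-→d2:-→d3:-→d4:-→d5:-→d6:-→d7:-→d8:-→d9:-→d10:-→d11:-→d12:H1→d13:-→d14:-→d15:-→d16:H0 -> H0
  add 57.0.0.0/8 -> H1 at depth 8

== LOOKUPS ==
["H1","no-route","H2","H1","H0","H2","H0","H0"]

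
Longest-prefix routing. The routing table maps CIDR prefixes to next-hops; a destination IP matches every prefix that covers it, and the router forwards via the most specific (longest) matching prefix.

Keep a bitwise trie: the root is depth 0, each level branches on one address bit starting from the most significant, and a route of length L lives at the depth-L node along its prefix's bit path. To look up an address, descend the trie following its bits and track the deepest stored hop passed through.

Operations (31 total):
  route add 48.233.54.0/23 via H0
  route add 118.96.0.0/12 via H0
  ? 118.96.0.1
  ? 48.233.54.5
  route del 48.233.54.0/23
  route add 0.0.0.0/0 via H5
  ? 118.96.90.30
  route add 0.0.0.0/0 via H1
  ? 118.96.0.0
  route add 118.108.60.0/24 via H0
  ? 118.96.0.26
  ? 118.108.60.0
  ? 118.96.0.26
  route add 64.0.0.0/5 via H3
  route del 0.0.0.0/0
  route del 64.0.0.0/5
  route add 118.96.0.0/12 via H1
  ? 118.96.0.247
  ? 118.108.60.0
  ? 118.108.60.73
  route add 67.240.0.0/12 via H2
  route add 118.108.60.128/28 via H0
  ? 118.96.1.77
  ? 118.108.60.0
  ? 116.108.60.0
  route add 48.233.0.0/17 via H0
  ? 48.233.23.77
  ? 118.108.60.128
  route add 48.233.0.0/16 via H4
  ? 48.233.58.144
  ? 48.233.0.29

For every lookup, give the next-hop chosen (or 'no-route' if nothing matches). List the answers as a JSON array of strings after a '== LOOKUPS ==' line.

Process each operation:
  add 48.233.54.0/23 -> H0 at depth 23
  add 118.96.0.0/12 -> H0 at depth 12
  ? 118.96.0.1  path d0:-→d1:-→d2:-→d3:-→d4:-→d5:-→d6:-→d7:-→d8:-→d9:-→d10:-→d11:-→d12:H0  best=H0
  ? 48.233.54.5  path d0:-→d1:-→d2:-→d3:-→d4:-→d5:-→d6:-→d7:-→d8:-→d9:-→d10:-→d11:-→d12:-→d13:-→d14:-→d15:-→d16:-→d17:-→d18:-→d19:-→d20:-→d21:-→d22:-→d23:H0  best=H0
  del 48.233.54.0/23 (clear depth 23)
  add 0.0.0.0/0 -> H5 at depth 0
  ? 118.96.90.30  path d0:H5→d1:-→d2:-→d3:-→d4:-→d5:-→d6:-→d7:-→d8:-→d9:-→d10:-→d11:-→d12:H0  best=H0
  add 0.0.0.0/0 -> H1 at depth 0
  ? 118.96.0.0  path d0:H1→d1:-→d2:-→d3:-→d4:-→d5:-→d6:-→d7:-→d8:-→d9:-→d10:-→d11:-→d12:H0  best=H0
  add 118.108.60.0/24 -> H0 at depth 24
  ? 118.96.0.26  path d0:H1→d1:-→d2:-→d3:-→d4:-→d5:-→d6:-→d7:-→d8:-→d9:-→d10:-→d11:-→d12:H0  best=H0
  ? 118.108.60.0  path d0:H1→d1:-→d2:-→d3:-→d4:-→d5:-→d6:-→d7:-→d8:-→d9:-→d10:-→d11:-→d12:H0→d13:-→d14:-→d15:-→d16:-→d17:-→d18:-→d19:-→d20:-→d21:-→d22:-→d23:-→d24:H0  best=H0
  ? 118.96.0.26  path d0:H1→d1:-→d2:-→d3:-→d4:-→d5:-→d6:-→d7:-→d8:-→d9:-→d10:-→d11:-→d12:H0  best=H0
  add 64.0.0.0/5 -> H3 at depth 5
  del 0.0.0.0/0 (clear depth 0)
  del 64.0.0.0/5 (clear depth 5)
  add 118.96.0.0/12 -> H1 at depth 12
  ? 118.96.0.247  path d0:-→d1:-→d2:-→d3:-→d4:-→d5:-→d6:-→d7:-→d8:-→d9:-→d10:-→d11:-→d12:H1  best=H1
  ? 118.108.60.0  path d0:-→d1:-→d2:-→d3:-→d4:-→d5:-→d6:-→d7:-→d8:-→d9:-→d10:-→d11:-→d12:H1→d13:-→d14:-→d15:-→d16:-→d17:-→d18:-→d19:-→d20:-→d21:-→d22:-→d23:-→d24:H0  best=H0
  ? 118.108.60.73  path d0:-→d1:-→d2:-→d3:-→d4:-→d5:-→d6:-→d7:-→d8:-→d9:-→d10:-→d11:-→d12:H1→d13:-→d14:-→d15:-→d16:-→d17:-→d18:-→d19:-→d20:-→d21:-→d22:-→d23:-→d24:H0  best=H0
  add 67.240.0.0/12 -> H2 at depth 12
  add 118.108.60.128/28 -> H0 at depth 28
  ? 118.96.1.77  path d0:-→d1:-→d2:-→d3:-→d4:-→d5:-→d6:-→d7:-→d8:-→d9:-→d10:-→d11:-→d12:H1  best=H1
  ? 118.108.60.0  path d0:-→d1:-→d2:-→d3:-→d4:-→d5:-→d6:-→d7:-→d8:-→d9:-→d10:-→d11:-→d12:H1→d13:-→d14:-→d15:-→d16:-→d17:-→d18:-→d19:-→d20:-→d21:-→d22:-→d23:-→d24:H0  best=H0
  ? 116.108.60.0  path d0:-→d1:-→d2:-→d3:-→d4:-→d5:-→d6:-  best=no-route
  add 48.233.0.0/17 -> H0 at depth 17
  ? 48.233.23.77  path d0:-→d1:-→d2:-→d3:-→d4:-→d5:-→d6:-→d7:-→d8:-→d9:-→d10:-→d11:-→d12:-→d13:-→d14:-→d15:-→d16:-→d17:H0→d18:-  best=H0
  ? 118.108.60.128  path d0:-→d1:-→d2:-→d3:-→d4:-→d5:-→d6:-→d7:-→d8:-→d9:-→d10:-→d11:-→d12:H1→d13:-→d14:-→d15:-→d16:-→d17:-→d18:-→d19:-→d20:-→d21:-→d22:-→d23:-→d24:H0→d25:-→d26:-→d27:-→d28:H0  best=H0
  add 48.233.0.0/16 -> H4 at depth 16
  ? 48.233.58.144  path d0:-→d1:-→d2:-→d3:-→d4:-→d5:-→d6:-→d7:-→d8:-→d9:-→d10:-→d11:-→d12:-→d13:-→d14:-→d15:-→d16:H4→d17:H0→d18:-→d19:-→d20:-  best=H0
  ? 48.233.0.29  path d0:-→d1:-→d2:-→d3:-→d4:-→d5:-→d6:-→d7:-→d8:-→d9:-→d10:-→d11:-→d12:-→d13:-→d14:-→d15:-→d16:H4→d17:H0→d18:-  best=H0

== LOOKUPS ==
["H0","H0","H0","H0","H0","H0","H0","H1","H0","H0","H1","H0","no-route","H0","H0","H0","H0"]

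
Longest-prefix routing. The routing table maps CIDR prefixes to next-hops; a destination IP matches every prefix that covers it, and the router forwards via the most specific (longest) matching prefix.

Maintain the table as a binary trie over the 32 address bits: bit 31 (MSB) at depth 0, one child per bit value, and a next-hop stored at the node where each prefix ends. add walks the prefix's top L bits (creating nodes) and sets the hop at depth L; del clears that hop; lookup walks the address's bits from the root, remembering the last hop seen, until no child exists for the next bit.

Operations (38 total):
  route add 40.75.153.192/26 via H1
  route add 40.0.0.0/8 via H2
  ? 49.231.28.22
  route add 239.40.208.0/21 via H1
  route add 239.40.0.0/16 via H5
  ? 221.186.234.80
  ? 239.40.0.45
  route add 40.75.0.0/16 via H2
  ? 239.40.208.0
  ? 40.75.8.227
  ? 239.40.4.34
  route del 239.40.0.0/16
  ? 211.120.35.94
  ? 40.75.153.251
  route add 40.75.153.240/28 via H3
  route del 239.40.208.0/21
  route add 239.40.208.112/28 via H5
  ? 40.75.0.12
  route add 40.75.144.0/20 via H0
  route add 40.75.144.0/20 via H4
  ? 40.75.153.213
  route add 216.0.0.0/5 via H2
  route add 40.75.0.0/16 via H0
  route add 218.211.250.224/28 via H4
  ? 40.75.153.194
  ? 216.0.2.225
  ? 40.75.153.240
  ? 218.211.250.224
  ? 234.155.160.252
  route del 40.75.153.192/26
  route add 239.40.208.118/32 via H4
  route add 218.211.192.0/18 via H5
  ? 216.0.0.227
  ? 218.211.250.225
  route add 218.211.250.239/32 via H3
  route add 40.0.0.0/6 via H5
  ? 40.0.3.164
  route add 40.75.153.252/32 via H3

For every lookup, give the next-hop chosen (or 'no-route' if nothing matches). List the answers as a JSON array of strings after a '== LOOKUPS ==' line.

Trace:
  + 40.75.153.192/26 (H1) depth=26
  + 40.0.0.0/8 (H2) depth=8
  Q 49.231.28.22: descend 001 ; hops seen [∅] ; pick no-route
  + 239.40.208.0/21 (H1) depth=21
  + 239.40.0.0/16 (H5) depth=16
  Q 221.186.234.80: descend 11 ; hops seen [∅] ; pick no-route
  Q 239.40.0.45: descend 1110111100101000 ; hops seen [H5] ; pick H5
  + 40.75.0.0/16 (H2) depth=16
  Q 239.40.208.0: descend 111011110010100011010 ; hops seen [H5,H1] ; pick H1
  Q 40.75.8.227: descend 0010100001001011 ; hops seen [H2,H2] ; pick H2
  Q 239.40.4.34: descend 1110111100101000 ; hops seen [H5] ; pick H5
  - 239.40.0.0/16 clear@16
  Q 211.120.35.94: descend 11 ; hops seen [∅] ; pick no-route
  Q 40.75.153.251: descend 00101000010010111001100111 ; hops seen [H2,H2,H1] ; pick H1
  + 40.75.153.240/28 (H3) depth=28
  - 239.40.208.0/21 clear@21
  + 239.40.208.112/28 (H5) depth=28
  Q 40.75.0.12: descend 0010100001001011 ; hops seen [H2,H2] ; pick H2
  + 40.75.144.0/20 (H0) depth=20
  + 40.75.144.0/20 (H4) depth=20
  Q 40.75.153.213: descend 00101000010010111001100111 ; hops seen [H2,H2,H4,H1] ; pick H1
  + 216.0.0.0/5 (H2) depth=5
  + 40.75.0.0/16 (H0) depth=16
  + 218.211.250.224/28 (H4) depth=28
  Q 40.75.153.194: descend 00101000010010111001100111 ; hops seen [H2,H0,H4,H1] ; pick H1
  Q 216.0.2.225: descend 110110 ; hops seen [H2] ; pick H2
  Q 40.75.153.240: descend 0010100001001011100110011111 ; hops seen [H2,H0,H4,H1,H3] ; pick H3
  Q 218.211.250.224: descend 1101101011010011111110101110 ; hops seen [H2,H4] ; pick H4
  Q 234.155.160.252: descend 11101 ; hops seen [∅] ; pick no-route
  - 40.75.153.192/26 clear@26
  + 239.40.208.118/32 (H4) depth=32
  + 218.211.192.0/18 (H5) depth=18
  Q 216.0.0.227: descend 110110 ; hops seen [H2] ; pick H2
  Q 218.211.250.225: descend 1101101011010011111110101110 ; hops seen [H2,H5,H4] ; pick H4
  + 218.211.250.239/32 (H3) depth=32
  + 40.0.0.0/6 (H5) depth=6
  Q 40.0.3.164: descend 001010000 ; hops seen [H5,H2] ; pick H2
  + 40.75.153.252/32 (H3) depth=32

== LOOKUPS ==
["no-route","no-route","H5","H1","H2","H5","no-route","H1","H2","H1","H1","H2","H3","H4","no-route","H2","H4","H2"]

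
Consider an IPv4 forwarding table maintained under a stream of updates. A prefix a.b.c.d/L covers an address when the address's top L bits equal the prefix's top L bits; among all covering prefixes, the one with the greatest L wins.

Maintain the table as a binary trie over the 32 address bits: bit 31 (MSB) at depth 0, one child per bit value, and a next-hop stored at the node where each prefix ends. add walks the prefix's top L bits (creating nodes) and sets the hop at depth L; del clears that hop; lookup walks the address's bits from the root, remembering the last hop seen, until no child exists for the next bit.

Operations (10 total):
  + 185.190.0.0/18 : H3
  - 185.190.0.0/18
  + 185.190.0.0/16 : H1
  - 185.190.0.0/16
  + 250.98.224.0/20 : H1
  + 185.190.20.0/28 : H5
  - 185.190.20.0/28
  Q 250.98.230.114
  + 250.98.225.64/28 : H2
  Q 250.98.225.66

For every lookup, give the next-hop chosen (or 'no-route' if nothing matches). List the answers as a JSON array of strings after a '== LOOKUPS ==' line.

Process each operation:
  + 185.190.0.0/18 (H3) depth=18
  - 185.190.0.0/18 clear@18
  + 185.190.0.0/16 (H1) depth=16
  - 185.190.0.0/16 clear@16
  + 250.98.224.0/20 (H1) depth=20
  + 185.190.20.0/28 (H5) depth=28
  - 185.190.20.0/28 clear@28
  lookup 250.98.230.114: bits 11111010011000101110 walk d0:-→d1:-→d2:-→d3:-→d4:-→d5:-→d6:-→d7:-→d8:-→d9:-→d10:-→d11:-→d12:-→d13:-→d14:-→d15:-→d16:-→d17:-→d18:-→d19:-→d20:H1 -> H1
  + 250.98.225.64/28 (H2) depth=28
  lookup 250.98.225.66: bits 1111101001100010111000010100 walk d0:-→d1:-→d2:-→d3:-→d4:-→d5:-→d6:-→d7:-→d8:-→d9:-→d10:-→d11:-→d12:-→d13:-→d14:-→d15:-→d16:-→d17:-→d18:-→d19:-→d20:H1→d21:-→d22:-→d23:-→d24:-→d25:-→d26:-→d27:-→d28:H2 -> H2

== LOOKUPS ==
["H1","H2"]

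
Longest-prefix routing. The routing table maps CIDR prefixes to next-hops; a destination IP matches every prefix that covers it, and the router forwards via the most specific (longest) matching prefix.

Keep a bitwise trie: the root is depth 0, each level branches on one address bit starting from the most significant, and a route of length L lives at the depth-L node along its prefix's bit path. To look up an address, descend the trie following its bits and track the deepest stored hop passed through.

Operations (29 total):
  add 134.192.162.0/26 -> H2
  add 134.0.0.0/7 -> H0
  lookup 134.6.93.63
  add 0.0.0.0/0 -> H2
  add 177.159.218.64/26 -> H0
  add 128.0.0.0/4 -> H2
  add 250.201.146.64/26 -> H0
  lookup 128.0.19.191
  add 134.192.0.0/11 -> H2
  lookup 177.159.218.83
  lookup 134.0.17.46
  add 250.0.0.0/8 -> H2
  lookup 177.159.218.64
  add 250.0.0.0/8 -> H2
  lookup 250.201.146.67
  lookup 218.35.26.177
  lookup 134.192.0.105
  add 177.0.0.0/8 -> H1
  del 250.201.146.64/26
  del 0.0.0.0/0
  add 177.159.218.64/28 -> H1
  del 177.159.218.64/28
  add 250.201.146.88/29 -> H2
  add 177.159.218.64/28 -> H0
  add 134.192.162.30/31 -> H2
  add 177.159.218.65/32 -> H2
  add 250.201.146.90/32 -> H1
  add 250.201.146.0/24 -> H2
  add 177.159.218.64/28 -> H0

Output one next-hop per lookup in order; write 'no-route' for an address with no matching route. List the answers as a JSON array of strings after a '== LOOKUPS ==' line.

Trace:
  add 134.192.162.0/26 -> H2 at depth 26
  add 134.0.0.0/7 -> H0 at depth 7
  ? 134.6.93.63  path d0:-→d1:-→d2:-→d3:-→d4:-→d5:-→d6:-→d7:H0→d8:-  best=H0
  add 0.0.0.0/0 -> H2 at depth 0
  add 177.159.218.64/26 -> H0 at depth 26
  add 128.0.0.0/4 -> H2 at depth 4
  add 250.201.146.64/26 -> H0 at depth 26
  ? 128.0.19.191  path d0:H2→d1:-→d2:-→d3:-→d4:H2→d5:-  best=H2
  add 134.192.0.0/11 -> H2 at depth 11
  ? 177.159.218.83  path d0:H2→d1:-→d2:-→d3:-→d4:-→d5:-→d6:-→d7:-→d8:-→d9:-→d10:-→d11:-→d12:-→d13:-→d14:-→d15:-→d16:-→d17:-→d18:-→d19:-→d20:-→d21:-→d22:-→d23:-→d24:-→d25:-→d26:H0  best=H0
  ? 134.0.17.46  path d0:H2→d1:-→d2:-→d3:-→d4:H2→d5:-→d6:-→d7:H0→d8:-  best=H0
  add 250.0.0.0/8 -> H2 at depth 8
  ? 177.159.218.64  path d0:H2→d1:-→d2:-→d3:-→d4:-→d5:-→d6:-→d7:-→d8:-→d9:-→d10:-→d11:-→d12:-→d13:-→d14:-→d15:-→d16:-→d17:-→d18:-→d19:-→d20:-→d21:-→d22:-→d23:-→d24:-→d25:-→d26:H0  best=H0
  add 250.0.0.0/8 -> H2 at depth 8
  ? 250.201.146.67  path d0:H2→d1:-→d2:-→d3:-→d4:-→d5:-→d6:-→d7:-→d8:H2→d9:-→d10:-→d11:-→d12:-→d13:-→d14:-→d15:-→d16:-→d17:-→d18:-→d19:-→d20:-→d21:-→d22:-→d23:-→d24:-→d25:-→d26:H0  best=H0
  ? 218.35.26.177  path d0:H2→d1:-→d2:-  best=H2
  ? 134.192.0.105  path d0:H2→d1:-→d2:-→d3:-→d4:H2→d5:-→d6:-→d7:H0→d8:-→d9:-→d10:-→d11:H2→d12:-→d13:-→d14:-→d15:-→d16:-  best=H2
  add 177.0.0.0/8 -> H1 at depth 8
  del 250.201.146.64/26 (clear depth 26)
  del 0.0.0.0/0 (clear depth 0)
  add 177.159.218.64/28 -> H1 at depth 28
  del 177.159.218.64/28 (clear depth 28)
  add 250.201.146.88/29 -> H2 at depth 29
  add 177.159.218.64/28 -> H0 at depth 28
  add 134.192.162.30/31 -> H2 at depth 31
  add 177.159.218.65/32 -> H2 at depth 32
  add 250.201.146.90/32 -> H1 at depth 32
  add 250.201.146.0/24 -> H2 at depth 24
  add 177.159.218.64/28 -> H0 at depth 28

== LOOKUPS ==
["H0","H2","H0","H0","H0","H0","H2","H2"]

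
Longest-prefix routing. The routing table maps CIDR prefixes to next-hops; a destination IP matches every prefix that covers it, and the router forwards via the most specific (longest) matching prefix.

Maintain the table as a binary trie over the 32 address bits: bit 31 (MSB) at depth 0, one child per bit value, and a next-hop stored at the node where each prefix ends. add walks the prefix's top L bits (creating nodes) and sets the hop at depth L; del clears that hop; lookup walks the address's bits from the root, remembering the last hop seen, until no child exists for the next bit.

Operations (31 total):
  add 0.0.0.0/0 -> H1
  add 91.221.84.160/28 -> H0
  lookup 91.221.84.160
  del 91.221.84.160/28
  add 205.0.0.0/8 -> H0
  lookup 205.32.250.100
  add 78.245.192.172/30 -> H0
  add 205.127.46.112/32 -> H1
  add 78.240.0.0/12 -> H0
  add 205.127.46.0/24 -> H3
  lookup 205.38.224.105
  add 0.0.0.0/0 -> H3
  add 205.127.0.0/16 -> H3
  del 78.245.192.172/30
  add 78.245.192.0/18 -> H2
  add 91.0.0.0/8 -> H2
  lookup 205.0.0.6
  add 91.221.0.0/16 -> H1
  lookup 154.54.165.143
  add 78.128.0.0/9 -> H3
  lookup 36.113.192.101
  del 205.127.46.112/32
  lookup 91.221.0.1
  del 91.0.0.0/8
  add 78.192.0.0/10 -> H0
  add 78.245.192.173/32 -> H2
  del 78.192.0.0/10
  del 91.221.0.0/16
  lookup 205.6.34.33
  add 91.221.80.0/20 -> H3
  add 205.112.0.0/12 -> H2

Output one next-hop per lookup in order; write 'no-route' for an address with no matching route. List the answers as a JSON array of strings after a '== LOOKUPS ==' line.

Apply in order:
  add 0.0.0.0/0 -> H1 at depth 0
  add 91.221.84.160/28 -> H0 at depth 28
  Q 91.221.84.160: descend 0101101111011101010101001010 ; hops seen [H1,H0] ; pick H0
  del 91.221.84.160/28 (clear depth 28)
  add 205.0.0.0/8 -> H0 at depth 8
  Q 205.32.250.100: descend 11001101 ; hops seen [H1,H0] ; pick H0
  add 78.245.192.172/30 -> H0 at depth 30
  add 205.127.46.112/32 -> H1 at depth 32
  add 78.240.0.0/12 -> H0 at depth 12
  add 205.127.46.0/24 -> H3 at depth 24
  Q 205.38.224.105: descend 110011010 ; hops seen [H1,H0] ; pick H0
  add 0.0.0.0/0 -> H3 at depth 0
  add 205.127.0.0/16 -> H3 at depth 16
  del 78.245.192.172/30 (clear depth 30)
  add 78.245.192.0/18 -> H2 at depth 18
  add 91.0.0.0/8 -> H2 at depth 8
  Q 205.0.0.6: descend 110011010 ; hops seen [H3,H0] ; pick H0
  add 91.221.0.0/16 -> H1 at depth 16
  Q 154.54.165.143: descend 1 ; hops seen [H3] ; pick H3
  add 78.128.0.0/9 -> H3 at depth 9
  Q 36.113.192.101: descend 0 ; hops seen [H3] ; pick H3
  del 205.127.46.112/32 (clear depth 32)
  Q 91.221.0.1: descend 01011011110111010 ; hops seen [H3,H2,H1] ; pick H1
  del 91.0.0.0/8 (clear depth 8)
  add 78.192.0.0/10 -> H0 at depth 10
  add 78.245.192.173/32 -> H2 at depth 32
  del 78.192.0.0/10 (clear depth 10)
  del 91.221.0.0/16 (clear depth 16)
  Q 205.6.34.33: descend 110011010 ; hops seen [H3,H0] ; pick H0
  add 91.221.80.0/20 -> H3 at depth 20
  add 205.112.0.0/12 -> H2 at depth 12

== LOOKUPS ==
["H0","H0","H0","H0","H3","H3","H1","H0"]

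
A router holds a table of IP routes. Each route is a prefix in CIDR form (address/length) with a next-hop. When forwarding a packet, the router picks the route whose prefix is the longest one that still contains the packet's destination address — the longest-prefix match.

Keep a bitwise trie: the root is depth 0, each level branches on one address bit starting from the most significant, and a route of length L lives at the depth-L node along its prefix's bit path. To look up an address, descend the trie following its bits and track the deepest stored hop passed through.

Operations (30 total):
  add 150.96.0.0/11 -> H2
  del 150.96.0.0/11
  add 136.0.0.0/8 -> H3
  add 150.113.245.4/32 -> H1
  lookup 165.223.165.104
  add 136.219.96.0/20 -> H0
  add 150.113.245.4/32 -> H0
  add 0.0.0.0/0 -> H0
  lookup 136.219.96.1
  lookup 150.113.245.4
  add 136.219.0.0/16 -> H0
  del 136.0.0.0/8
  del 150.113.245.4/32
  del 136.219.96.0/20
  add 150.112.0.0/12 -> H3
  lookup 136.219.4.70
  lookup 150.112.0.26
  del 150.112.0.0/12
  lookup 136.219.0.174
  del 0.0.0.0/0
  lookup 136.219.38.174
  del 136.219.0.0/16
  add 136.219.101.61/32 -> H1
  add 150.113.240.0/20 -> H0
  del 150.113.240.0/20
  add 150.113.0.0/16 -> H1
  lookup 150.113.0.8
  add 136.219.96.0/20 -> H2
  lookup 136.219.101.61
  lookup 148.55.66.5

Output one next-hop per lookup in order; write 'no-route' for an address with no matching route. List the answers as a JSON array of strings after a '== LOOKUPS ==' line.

Apply in order:
  + 150.96.0.0/11 (H2) depth=11
  - 150.96.0.0/11 clear@11
  + 136.0.0.0/8 (H3) depth=8
  + 150.113.245.4/32 (H1) depth=32
  ? 165.223.165.104  path d0:-→d1:-→d2:-  best=no-route
  + 136.219.96.0/20 (H0) depth=20
  + 150.113.245.4/32 (H0) depth=32
  + 0.0.0.0/0 (H0) depth=0
  ? 136.219.96.1  path d0:H0→d1:-→d2:-→d3:-→d4:-→d5:-→d6:-→d7:-→d8:H3→d9:-→d10:-→d11:-→d12:-→d13:-→d14:-→d15:-→d16:-→d17:-→d18:-→d19:-→d20:H0  best=H0
  ? 150.113.245.4  path d0:H0→d1:-→d2:-→d3:-→d4:-→d5:-→d6:-→d7:-→d8:-→d9:-→d10:-→d11:-→d12:-→d13:-→d14:-→d15:-→d16:-→d17:-→d18:-→d19:-→d20:-→d21:-→d22:-→d23:-→d24:-→d25:-→d26:-→d27:-→d28:-→d29:-→d30:-→d31:-→d32:H0  best=H0
  + 136.219.0.0/16 (H0) depth=16
  - 136.0.0.0/8 clear@8
  - 150.113.245.4/32 clear@32
  - 136.219.96.0/20 clear@20
  + 150.112.0.0/12 (H3) depth=12
  ? 136.219.4.70  path d0:H0→d1:-→d2:-→d3:-→d4:-→d5:-→d6:-→d7:-→d8:-→d9:-→d10:-→d11:-→d12:-→d13:-→d14:-→d15:-→d16:H0→d17:-  best=H0
  ? 150.112.0.26  path d0:H0→d1:-→d2:-→d3:-→d4:-→d5:-→d6:-→d7:-→d8:-→d9:-→d10:-→d11:-→d12:H3→d13:-→d14:-→d15:-  best=H3
  - 150.112.0.0/12 clear@12
  ? 136.219.0.174  path d0:H0→d1:-→d2:-→d3:-→d4:-→d5:-→d6:-→d7:-→d8:-→d9:-→d10:-→d11:-→d12:-→d13:-→d14:-→d15:-→d16:H0→d17:-  best=H0
  - 0.0.0.0/0 clear@0
  ? 136.219.38.174  path d0:-→d1:-→d2:-→d3:-→d4:-→d5:-→d6:-→d7:-→d8:-→d9:-→d10:-→d11:-→d12:-→d13:-→d14:-→d15:-→d16:H0→d17:-  best=H0
  - 136.219.0.0/16 clear@16
  + 136.219.101.61/32 (H1) depth=32
  + 150.113.240.0/20 (H0) depth=20
  - 150.113.240.0/20 clear@20
  + 150.113.0.0/16 (H1) depth=16
  ? 150.113.0.8  path d0:-→d1:-→d2:-→d3:-→d4:-→d5:-→d6:-→d7:-→d8:-→d9:-→d10:-→d11:-→d12:-→d13:-→d14:-→d15:-→d16:H1  best=H1
  + 136.219.96.0/20 (H2) depth=20
  ? 136.219.101.61  path d0:-→d1:-→d2:-→d3:-→d4:-→d5:-→d6:-→d7:-→d8:-→d9:-→d10:-→d11:-→d12:-→d13:-→d14:-→d15:-→d16:-→d17:-→d18:-→d19:-→d20:H2→d21:-→d22:-→d23:-→d24:-→d25:-→d26:-→d27:-→d28:-→d29:-→d30:-→d31:-→d32:H1  best=H1
  ? 148.55.66.5  path d0:-→d1:-→d2:-→d3:-→d4:-→d5:-→d6:-  best=no-route

== LOOKUPS ==
["no-route","H0","H0","H0","H3","H0","H0","H1","H1","no-route"]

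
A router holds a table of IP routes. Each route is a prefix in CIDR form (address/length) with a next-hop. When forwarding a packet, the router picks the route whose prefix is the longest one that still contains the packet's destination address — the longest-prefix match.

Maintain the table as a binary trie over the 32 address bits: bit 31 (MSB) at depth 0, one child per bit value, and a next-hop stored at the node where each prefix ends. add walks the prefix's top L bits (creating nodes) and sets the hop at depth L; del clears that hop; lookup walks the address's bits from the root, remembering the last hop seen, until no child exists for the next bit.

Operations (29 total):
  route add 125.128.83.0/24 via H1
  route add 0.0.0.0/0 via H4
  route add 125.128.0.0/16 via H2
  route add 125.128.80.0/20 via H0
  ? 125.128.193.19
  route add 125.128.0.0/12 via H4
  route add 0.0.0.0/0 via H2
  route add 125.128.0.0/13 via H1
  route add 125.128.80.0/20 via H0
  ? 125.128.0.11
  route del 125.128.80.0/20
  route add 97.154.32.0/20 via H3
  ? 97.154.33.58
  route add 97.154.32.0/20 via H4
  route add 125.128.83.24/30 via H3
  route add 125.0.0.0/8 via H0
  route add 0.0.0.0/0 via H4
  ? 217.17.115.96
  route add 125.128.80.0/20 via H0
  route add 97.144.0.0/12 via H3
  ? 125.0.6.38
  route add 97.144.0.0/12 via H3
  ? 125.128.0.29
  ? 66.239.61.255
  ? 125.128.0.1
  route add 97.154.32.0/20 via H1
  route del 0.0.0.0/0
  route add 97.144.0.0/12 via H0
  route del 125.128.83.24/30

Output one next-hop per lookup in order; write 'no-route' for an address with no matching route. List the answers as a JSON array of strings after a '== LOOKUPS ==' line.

Apply in order:
  + 125.128.83.0/24 (H1) depth=24
  + 0.0.0.0/0 (H4) depth=0
  + 125.128.0.0/16 (H2) depth=16
  + 125.128.80.0/20 (H0) depth=20
  lookup 125.128.193.19: bits 0111110110000000 walk d0:H4→d1:-→d2:-→d3:-→d4:-→d5:-→d6:-→d7:-→d8:-→d9:-→d10:-→d11:-→d12:-→d13:-→d14:-→d15:-→d16:H2 -> H2
  + 125.128.0.0/12 (H4) depth=12
  + 0.0.0.0/0 (H2) depth=0
  + 125.128.0.0/13 (H1) depth=13
  + 125.128.80.0/20 (H0) depth=20
  lookup 125.128.0.11: bits 01111101100000000 walk d0:H2→d1:-→d2:-→d3:-→d4:-→d5:-→d6:-→d7:-→d8:-→d9:-→d10:-→d11:-→d12:H4→d13:H1→d14:-→d15:-→d16:H2→d17:- -> H2
  del 125.128.80.0/20 (clear depth 20)
  + 97.154.32.0/20 (H3) depth=20
  lookup 97.154.33.58: bits 01100001100110100010 walk d0:H2→d1:-→d2:-→d3:-→d4:-→d5:-→d6:-→d7:-→d8:-→d9:-→d10:-→d11:-→d12:-→d13:-→d14:-→d15:-→d16:-→d17:-→d18:-→d19:-→d20:H3 -> H3
  + 97.154.32.0/20 (H4) depth=20
  + 125.128.83.24/30 (H3) depth=30
  + 125.0.0.0/8 (H0) depth=8
  + 0.0.0.0/0 (H4) depth=0
  lookup 217.17.115.96: bits ε walk d0:H4 -> H4
  + 125.128.80.0/20 (H0) depth=20
  + 97.144.0.0/12 (H3) depth=12
  lookup 125.0.6.38: bits 01111101 walk d0:H4→d1:-→d2:-→d3:-→d4:-→d5:-→d6:-→d7:-→d8:H0 -> H0
  + 97.144.0.0/12 (H3) depth=12
  lookup 125.128.0.29: bits 01111101100000000 walk d0:H4→d1:-→d2:-→d3:-→d4:-→d5:-→d6:-→d7:-→d8:H0→d9:-→d10:-→d11:-→d12:H4→d13:H1→d14:-→d15:-→d16:H2→d17:- -> H2
  lookup 66.239.61.255: bits 01 walk d0:H4→d1:-→d2:- -> H4
  lookup 125.128.0.1: bits 01111101100000000 walk d0:H4→d1:-→d2:-→d3:-→d4:-→d5:-→d6:-→d7:-→d8:H0→d9:-→d10:-→d11:-→d12:H4→d13:H1→d14:-→d15:-→d16:H2→d17:- -> H2
  + 97.154.32.0/20 (H1) depth=20
  del 0.0.0.0/0 (clear depth 0)
  + 97.144.0.0/12 (H0) depth=12
  del 125.128.83.24/30 (clear depth 30)

== LOOKUPS ==
["H2","H2","H3","H4","H0","H2","H4","H2"]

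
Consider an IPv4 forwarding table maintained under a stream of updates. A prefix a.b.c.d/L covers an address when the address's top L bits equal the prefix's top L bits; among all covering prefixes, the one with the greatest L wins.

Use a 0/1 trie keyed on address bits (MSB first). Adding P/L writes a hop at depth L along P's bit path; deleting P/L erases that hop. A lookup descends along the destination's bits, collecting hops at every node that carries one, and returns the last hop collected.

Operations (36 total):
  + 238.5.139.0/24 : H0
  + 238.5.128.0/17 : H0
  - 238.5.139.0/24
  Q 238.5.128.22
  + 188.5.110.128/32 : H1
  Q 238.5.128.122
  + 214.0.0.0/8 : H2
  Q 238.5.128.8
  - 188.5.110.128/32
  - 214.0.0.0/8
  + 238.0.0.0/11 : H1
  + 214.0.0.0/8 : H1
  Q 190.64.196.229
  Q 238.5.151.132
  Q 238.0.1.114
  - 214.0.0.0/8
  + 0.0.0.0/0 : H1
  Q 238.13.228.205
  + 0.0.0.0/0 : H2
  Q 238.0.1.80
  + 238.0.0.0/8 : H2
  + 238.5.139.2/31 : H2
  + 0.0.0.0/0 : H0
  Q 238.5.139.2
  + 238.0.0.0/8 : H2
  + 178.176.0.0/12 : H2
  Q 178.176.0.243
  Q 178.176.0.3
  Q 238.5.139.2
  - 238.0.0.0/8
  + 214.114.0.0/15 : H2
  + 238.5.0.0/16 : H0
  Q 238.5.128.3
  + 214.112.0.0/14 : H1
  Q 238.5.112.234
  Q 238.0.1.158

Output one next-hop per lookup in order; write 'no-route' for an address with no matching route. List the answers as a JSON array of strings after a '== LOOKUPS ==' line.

Apply in order:
  + 238.5.139.0/24 (H0) depth=24
  + 238.5.128.0/17 (H0) depth=17
  - 238.5.139.0/24 clear@24
  lookup 238.5.128.22: bits 11101110000001011000 walk d0:-→d1:-→d2:-→d3:-→d4:-→d5:-→d6:-→d7:-→d8:-→d9:-→d10:-→d11:-→d12:-→d13:-→d14:-→d15:-→d16:-→d17:H0→d18:-→d19:-→d20:- -> H0
  + 188.5.110.128/32 (H1) depth=32
  lookup 238.5.128.122: bits 11101110000001011000 walk d0:-→d1:-→d2:-→d3:-→d4:-→d5:-→d6:-→d7:-→d8:-→d9:-→d10:-→d11:-→d12:-→d13:-→d14:-→d15:-→d16:-→d17:H0→d18:-→d19:-→d20:- -> H0
  + 214.0.0.0/8 (H2) depth=8
  lookup 238.5.128.8: bits 11101110000001011000 walk d0:-→d1:-→d2:-→d3:-→d4:-→d5:-→d6:-→d7:-→d8:-→d9:-→d10:-→d11:-→d12:-→d13:-→d14:-→d15:-→d16:-→d17:H0→d18:-→d19:-→d20:- -> H0
  - 188.5.110.128/32 clear@32
  - 214.0.0.0/8 clear@8
  + 238.0.0.0/11 (H1) depth=11
  + 214.0.0.0/8 (H1) depth=8
  lookup 190.64.196.229: bits 101111 walk d0:-→d1:-→d2:-→d3:-→d4:-→d5:-→d6:- -> no-route
  lookup 238.5.151.132: bits 1110111000000101100 walk d0:-→d1:-→d2:-→d3:-→d4:-→d5:-→d6:-→d7:-→d8:-→d9:-→d10:-→d11:H1→d12:-→d13:-→d14:-→d15:-→d16:-→d17:H0→d18:-→d19:- -> H0
  lookup 238.0.1.114: bits 1110111000000 walk d0:-→d1:-→d2:-→d3:-→d4:-→d5:-→d6:-→d7:-→d8:-→d9:-→d10:-→d11:H1→d12:-→d13:- -> H1
  - 214.0.0.0/8 clear@8
  + 0.0.0.0/0 (H1) depth=0
  lookup 238.13.228.205: bits 111011100000 walk d0:H1→d1:-→d2:-→d3:-→d4:-→d5:-→d6:-→d7:-→d8:-→d9:-→d10:-→d11:H1→d12:- -> H1
  + 0.0.0.0/0 (H2) depth=0
  lookup 238.0.1.80: bits 1110111000000 walk d0:H2→d1:-→d2:-→d3:-→d4:-→d5:-→d6:-→d7:-→d8:-→d9:-→d10:-→d11:H1→d12:-→d13:- -> H1
  + 238.0.0.0/8 (H2) depth=8
  + 238.5.139.2/31 (H2) depth=31
  + 0.0.0.0/0 (H0) depth=0
  lookup 238.5.139.2: bits 1110111000000101100010110000001 walk d0:H0→d1:-→d2:-→d3:-→d4:-→d5:-→d6:-→d7:-→d8:H2→d9:-→d10:-→d11:H1→d12:-→d13:-→d14:-→d15:-→d16:-→d17:H0→d18:-→d19:-→d20:-→d21:-→d22:-→d23:-→d24:-→d25:-→d26:-→d27:-→d28:-→d29:-→d30:-→d31:H2 -> H2
  + 238.0.0.0/8 (H2) depth=8
  + 178.176.0.0/12 (H2) depth=12
  lookup 178.176.0.243: bits 101100101011 walk d0:H0→d1:-→d2:-→d3:-→d4:-→d5:-→d6:-→d7:-→d8:-→d9:-→d10:-→d11:-→d12:H2 -> H2
  lookup 178.176.0.3: bits 101100101011 walk d0:H0→d1:-→d2:-→d3:-→d4:-→d5:-→d6:-→d7:-→d8:-→d9:-→d10:-→d11:-→d12:H2 -> H2
  lookup 238.5.139.2: bits 1110111000000101100010110000001 walk d0:H0→d1:-→d2:-→d3:-→d4:-→d5:-→d6:-→d7:-→d8:H2→d9:-→d10:-→d11:H1→d12:-→d13:-→d14:-→d15:-→d16:-→d17:H0→d18:-→d19:-→d20:-→d21:-→d22:-→d23:-→d24:-→d25:-→d26:-→d27:-→d28:-→d29:-→d30:-→d31:H2 -> H2
  - 238.0.0.0/8 clear@8
  + 214.114.0.0/15 (H2) depth=15
  + 238.5.0.0/16 (H0) depth=16
  lookup 238.5.128.3: bits 11101110000001011000 walk d0:H0→d1:-→d2:-→d3:-→d4:-→d5:-→d6:-→d7:-→d8:-→d9:-→d10:-→d11:H1→d12:-→d13:-→d14:-→d15:-→d16:H0→d17:H0→d18:-→d19:-→d20:- -> H0
  + 214.112.0.0/14 (H1) depth=14
  lookup 238.5.112.234: bits 1110111000000101 walk d0:H0→d1:-→d2:-→d3:-→d4:-→d5:-→d6:-→d7:-→d8:-→d9:-→d10:-→d11:H1→d12:-→d13:-→d14:-→d15:-→d16:H0 -> H0
  lookup 238.0.1.158: bits 1110111000000 walk d0:H0→d1:-→d2:-→d3:-→d4:-→d5:-→d6:-→d7:-→d8:-→d9:-→d10:-→d11:H1→d12:-→d13:- -> H1

== LOOKUPS ==
["H0","H0","H0","no-route","H0","H1","H1","H1","H2","H2","H2","H2","H0","H0","H1"]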